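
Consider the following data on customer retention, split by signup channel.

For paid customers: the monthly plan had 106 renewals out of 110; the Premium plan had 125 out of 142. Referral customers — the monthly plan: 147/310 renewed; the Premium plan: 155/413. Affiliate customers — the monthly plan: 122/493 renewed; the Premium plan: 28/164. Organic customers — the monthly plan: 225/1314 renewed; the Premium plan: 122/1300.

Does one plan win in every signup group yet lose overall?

Paid: the monthly plan 106/110 = 96.4%, the Premium plan 125/142 = 88.0% → the monthly plan
Referral: the monthly plan 147/310 = 47.4%, the Premium plan 155/413 = 37.5% → the monthly plan
Affiliate: the monthly plan 122/493 = 24.7%, the Premium plan 28/164 = 17.1% → the monthly plan
Organic: the monthly plan 225/1314 = 17.1%, the Premium plan 122/1300 = 9.4% → the monthly plan
Overall: the monthly plan 600/2227 = 26.9%, the Premium plan 430/2019 = 21.3% → the monthly plan
The monthly plan wins overall and in every signup group — no reversal.

No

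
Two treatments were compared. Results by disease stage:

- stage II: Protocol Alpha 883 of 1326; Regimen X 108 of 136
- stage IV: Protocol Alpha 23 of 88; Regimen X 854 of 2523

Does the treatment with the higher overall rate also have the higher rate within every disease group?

No

Stage II: Protocol Alpha 883/1326 = 66.6%, Regimen X 108/136 = 79.4% → Regimen X
Stage IV: Protocol Alpha 23/88 = 26.1%, Regimen X 854/2523 = 33.8% → Regimen X
Overall: Protocol Alpha 906/1414 = 64.1%, Regimen X 962/2659 = 36.2% → Protocol Alpha
Regimen X wins each disease group but Protocol Alpha wins overall — the comparison reverses. Regimen X's patients skew toward stage IV, which has a lower base rate.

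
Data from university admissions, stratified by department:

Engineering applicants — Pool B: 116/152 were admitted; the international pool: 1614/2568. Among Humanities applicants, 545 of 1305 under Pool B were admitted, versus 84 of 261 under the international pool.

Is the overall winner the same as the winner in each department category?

No

Engineering: Pool B 116/152 = 76.3%, the international pool 1614/2568 = 62.9% → Pool B
Humanities: Pool B 545/1305 = 41.8%, the international pool 84/261 = 32.2% → Pool B
Overall: Pool B 661/1457 = 45.4%, the international pool 1698/2829 = 60.0% → the international pool
Pool B wins each department group but the international pool wins overall — the comparison reverses. Pool B's applicants skew toward Humanities, which has a lower base rate.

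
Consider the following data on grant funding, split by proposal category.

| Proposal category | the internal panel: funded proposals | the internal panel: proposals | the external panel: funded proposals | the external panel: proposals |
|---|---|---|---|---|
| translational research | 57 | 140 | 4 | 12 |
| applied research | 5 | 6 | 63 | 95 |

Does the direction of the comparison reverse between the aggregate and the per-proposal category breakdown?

Translational research: the internal panel 57/140 = 40.7%, the external panel 4/12 = 33.3% → the internal panel
Applied research: the internal panel 5/6 = 83.3%, the external panel 63/95 = 66.3% → the internal panel
Overall: the internal panel 62/146 = 42.5%, the external panel 67/107 = 62.6% → the external panel
The internal panel wins each proposal group but the external panel wins overall — the comparison reverses. The internal panel's proposals skew toward translational research, which has a lower base rate.

Yes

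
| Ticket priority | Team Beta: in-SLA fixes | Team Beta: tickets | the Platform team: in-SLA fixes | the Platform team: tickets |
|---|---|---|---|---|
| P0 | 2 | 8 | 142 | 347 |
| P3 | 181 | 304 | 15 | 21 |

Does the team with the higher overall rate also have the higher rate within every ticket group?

No

P0: Team Beta 2/8 = 25.0%, the Platform team 142/347 = 40.9% → the Platform team
P3: Team Beta 181/304 = 59.5%, the Platform team 15/21 = 71.4% → the Platform team
Overall: Team Beta 183/312 = 58.7%, the Platform team 157/368 = 42.7% → Team Beta
The Platform team wins each ticket group but Team Beta wins overall — the comparison reverses. The Platform team's tickets skew toward P0, which has a lower base rate.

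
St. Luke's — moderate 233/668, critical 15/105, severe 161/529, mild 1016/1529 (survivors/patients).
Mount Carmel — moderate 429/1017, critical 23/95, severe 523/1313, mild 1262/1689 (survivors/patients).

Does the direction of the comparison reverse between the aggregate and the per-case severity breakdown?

No

Moderate: St. Luke's 233/668 = 34.9%, Mount Carmel 429/1017 = 42.2% → Mount Carmel
Critical: St. Luke's 15/105 = 14.3%, Mount Carmel 23/95 = 24.2% → Mount Carmel
Severe: St. Luke's 161/529 = 30.4%, Mount Carmel 523/1313 = 39.8% → Mount Carmel
Mild: St. Luke's 1016/1529 = 66.4%, Mount Carmel 1262/1689 = 74.7% → Mount Carmel
Overall: St. Luke's 1425/2831 = 50.3%, Mount Carmel 2237/4114 = 54.4% → Mount Carmel
Mount Carmel wins overall and in every case group — no reversal.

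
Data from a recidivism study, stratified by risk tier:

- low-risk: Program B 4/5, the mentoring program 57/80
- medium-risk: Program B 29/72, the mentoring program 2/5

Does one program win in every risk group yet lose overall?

Low-risk: Program B 4/5 = 80.0%, the mentoring program 57/80 = 71.2% → Program B
Medium-risk: Program B 29/72 = 40.3%, the mentoring program 2/5 = 40.0% → Program B
Overall: Program B 33/77 = 42.9%, the mentoring program 59/85 = 69.4% → the mentoring program
Program B wins each risk group but the mentoring program wins overall — the comparison reverses. Program B's participants skew toward medium-risk, which has a lower base rate.

Yes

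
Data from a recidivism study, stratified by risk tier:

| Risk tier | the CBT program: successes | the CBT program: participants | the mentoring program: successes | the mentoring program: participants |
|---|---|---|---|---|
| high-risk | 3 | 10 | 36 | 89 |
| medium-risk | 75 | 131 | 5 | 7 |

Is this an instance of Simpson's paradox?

High-risk: the CBT program 3/10 = 30.0%, the mentoring program 36/89 = 40.4% → the mentoring program
Medium-risk: the CBT program 75/131 = 57.3%, the mentoring program 5/7 = 71.4% → the mentoring program
Overall: the CBT program 78/141 = 55.3%, the mentoring program 41/96 = 42.7% → the CBT program
The mentoring program wins each risk group but the CBT program wins overall — the comparison reverses. The mentoring program's participants skew toward high-risk, which has a lower base rate.

Yes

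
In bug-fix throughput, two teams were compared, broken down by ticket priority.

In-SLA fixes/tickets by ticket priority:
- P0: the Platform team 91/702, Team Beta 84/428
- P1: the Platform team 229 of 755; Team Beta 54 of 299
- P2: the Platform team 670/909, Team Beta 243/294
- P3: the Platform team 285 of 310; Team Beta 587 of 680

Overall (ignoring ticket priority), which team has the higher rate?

P0: the Platform team 91/702 = 13.0%, Team Beta 84/428 = 19.6% → Team Beta
P1: the Platform team 229/755 = 30.3%, Team Beta 54/299 = 18.1% → the Platform team
P2: the Platform team 670/909 = 73.7%, Team Beta 243/294 = 82.7% → Team Beta
P3: the Platform team 285/310 = 91.9%, Team Beta 587/680 = 86.3% → the Platform team
Overall: the Platform team 1275/2676 = 47.6%, Team Beta 968/1701 = 56.9% → Team Beta
(Neither sweeps every ticket group, but Team Beta has the higher pooled rate.)

Team Beta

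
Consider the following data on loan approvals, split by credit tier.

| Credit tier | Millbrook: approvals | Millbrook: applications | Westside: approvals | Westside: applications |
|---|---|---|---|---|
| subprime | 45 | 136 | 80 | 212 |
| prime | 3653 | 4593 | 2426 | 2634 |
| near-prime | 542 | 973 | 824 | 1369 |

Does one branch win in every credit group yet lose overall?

Subprime: Millbrook 45/136 = 33.1%, Westside 80/212 = 37.7% → Westside
Prime: Millbrook 3653/4593 = 79.5%, Westside 2426/2634 = 92.1% → Westside
Near-prime: Millbrook 542/973 = 55.7%, Westside 824/1369 = 60.2% → Westside
Overall: Millbrook 4240/5702 = 74.4%, Westside 3330/4215 = 79.0% → Westside
Westside wins overall and in every credit group — no reversal.

No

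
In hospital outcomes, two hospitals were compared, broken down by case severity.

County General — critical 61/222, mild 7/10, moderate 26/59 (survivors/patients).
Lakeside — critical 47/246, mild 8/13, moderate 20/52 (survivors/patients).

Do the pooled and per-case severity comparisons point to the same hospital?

Yes

Critical: County General 61/222 = 27.5%, Lakeside 47/246 = 19.1% → County General
Mild: County General 7/10 = 70.0%, Lakeside 8/13 = 61.5% → County General
Moderate: County General 26/59 = 44.1%, Lakeside 20/52 = 38.5% → County General
Overall: County General 94/291 = 32.3%, Lakeside 75/311 = 24.1% → County General
County General wins overall and in every case group — no reversal.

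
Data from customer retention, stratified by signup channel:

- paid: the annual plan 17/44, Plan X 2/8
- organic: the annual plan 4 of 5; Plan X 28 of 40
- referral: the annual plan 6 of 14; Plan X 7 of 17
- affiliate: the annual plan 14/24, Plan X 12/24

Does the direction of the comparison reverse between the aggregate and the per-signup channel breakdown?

Paid: the annual plan 17/44 = 38.6%, Plan X 2/8 = 25.0% → the annual plan
Organic: the annual plan 4/5 = 80.0%, Plan X 28/40 = 70.0% → the annual plan
Referral: the annual plan 6/14 = 42.9%, Plan X 7/17 = 41.2% → the annual plan
Affiliate: the annual plan 14/24 = 58.3%, Plan X 12/24 = 50.0% → the annual plan
Overall: the annual plan 41/87 = 47.1%, Plan X 49/89 = 55.1% → Plan X
The annual plan wins each signup group but Plan X wins overall — the comparison reverses. The annual plan's customers skew toward paid, which has a lower base rate.

Yes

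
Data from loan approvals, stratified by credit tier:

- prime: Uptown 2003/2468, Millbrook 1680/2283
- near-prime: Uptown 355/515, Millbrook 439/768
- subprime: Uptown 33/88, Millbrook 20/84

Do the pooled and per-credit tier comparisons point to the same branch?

Yes

Prime: Uptown 2003/2468 = 81.2%, Millbrook 1680/2283 = 73.6% → Uptown
Near-prime: Uptown 355/515 = 68.9%, Millbrook 439/768 = 57.2% → Uptown
Subprime: Uptown 33/88 = 37.5%, Millbrook 20/84 = 23.8% → Uptown
Overall: Uptown 2391/3071 = 77.9%, Millbrook 2139/3135 = 68.2% → Uptown
Uptown wins overall and in every credit group — no reversal.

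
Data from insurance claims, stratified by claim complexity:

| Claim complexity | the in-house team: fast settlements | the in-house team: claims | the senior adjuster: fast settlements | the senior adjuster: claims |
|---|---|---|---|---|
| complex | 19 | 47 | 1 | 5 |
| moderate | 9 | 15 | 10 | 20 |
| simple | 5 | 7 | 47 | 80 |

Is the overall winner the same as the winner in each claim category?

No

Complex: the in-house team 19/47 = 40.4%, the senior adjuster 1/5 = 20.0% → the in-house team
Moderate: the in-house team 9/15 = 60.0%, the senior adjuster 10/20 = 50.0% → the in-house team
Simple: the in-house team 5/7 = 71.4%, the senior adjuster 47/80 = 58.8% → the in-house team
Overall: the in-house team 33/69 = 47.8%, the senior adjuster 58/105 = 55.2% → the senior adjuster
The in-house team wins each claim group but the senior adjuster wins overall — the comparison reverses. The in-house team's claims skew toward complex, which has a lower base rate.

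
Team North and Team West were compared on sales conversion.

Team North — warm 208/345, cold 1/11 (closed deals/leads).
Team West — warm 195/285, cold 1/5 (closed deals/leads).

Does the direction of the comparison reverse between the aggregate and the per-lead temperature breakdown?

Warm: Team North 208/345 = 60.3%, Team West 195/285 = 68.4% → Team West
Cold: Team North 1/11 = 9.1%, Team West 1/5 = 20.0% → Team West
Overall: Team North 209/356 = 58.7%, Team West 196/290 = 67.6% → Team West
Team West wins overall and in every lead group — no reversal.

No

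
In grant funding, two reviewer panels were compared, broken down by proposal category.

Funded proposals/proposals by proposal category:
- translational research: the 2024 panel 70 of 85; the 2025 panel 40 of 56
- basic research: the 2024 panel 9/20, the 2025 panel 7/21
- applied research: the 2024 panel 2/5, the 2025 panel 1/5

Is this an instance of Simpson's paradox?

No

Translational research: the 2024 panel 70/85 = 82.4%, the 2025 panel 40/56 = 71.4% → the 2024 panel
Basic research: the 2024 panel 9/20 = 45.0%, the 2025 panel 7/21 = 33.3% → the 2024 panel
Applied research: the 2024 panel 2/5 = 40.0%, the 2025 panel 1/5 = 20.0% → the 2024 panel
Overall: the 2024 panel 81/110 = 73.6%, the 2025 panel 48/82 = 58.5% → the 2024 panel
The 2024 panel wins overall and in every proposal group — no reversal.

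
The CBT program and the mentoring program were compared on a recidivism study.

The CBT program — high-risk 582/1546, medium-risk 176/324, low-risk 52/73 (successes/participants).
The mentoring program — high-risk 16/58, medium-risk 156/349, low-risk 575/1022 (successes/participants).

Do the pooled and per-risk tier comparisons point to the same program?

High-risk: the CBT program 582/1546 = 37.6%, the mentoring program 16/58 = 27.6% → the CBT program
Medium-risk: the CBT program 176/324 = 54.3%, the mentoring program 156/349 = 44.7% → the CBT program
Low-risk: the CBT program 52/73 = 71.2%, the mentoring program 575/1022 = 56.3% → the CBT program
Overall: the CBT program 810/1943 = 41.7%, the mentoring program 747/1429 = 52.3% → the mentoring program
The CBT program wins each risk group but the mentoring program wins overall — the comparison reverses. The CBT program's participants skew toward high-risk, which has a lower base rate.

No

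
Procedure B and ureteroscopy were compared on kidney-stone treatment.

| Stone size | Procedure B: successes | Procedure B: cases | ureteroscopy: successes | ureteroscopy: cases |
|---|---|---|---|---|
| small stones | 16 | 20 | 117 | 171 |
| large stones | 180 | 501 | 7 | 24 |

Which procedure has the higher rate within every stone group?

Procedure B

Small stones: Procedure B 16/20 = 80.0%, ureteroscopy 117/171 = 68.4% → Procedure B
Large stones: Procedure B 180/501 = 35.9%, ureteroscopy 7/24 = 29.2% → Procedure B
Procedure B has the higher rate in both groups.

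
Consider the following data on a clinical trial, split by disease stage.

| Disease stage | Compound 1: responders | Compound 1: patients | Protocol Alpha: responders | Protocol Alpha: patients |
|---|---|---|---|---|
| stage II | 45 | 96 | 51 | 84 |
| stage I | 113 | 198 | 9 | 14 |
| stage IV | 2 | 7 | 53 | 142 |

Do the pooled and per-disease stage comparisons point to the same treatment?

Stage II: Compound 1 45/96 = 46.9%, Protocol Alpha 51/84 = 60.7% → Protocol Alpha
Stage I: Compound 1 113/198 = 57.1%, Protocol Alpha 9/14 = 64.3% → Protocol Alpha
Stage IV: Compound 1 2/7 = 28.6%, Protocol Alpha 53/142 = 37.3% → Protocol Alpha
Overall: Compound 1 160/301 = 53.2%, Protocol Alpha 113/240 = 47.1% → Compound 1
Protocol Alpha wins each disease group but Compound 1 wins overall — the comparison reverses. Protocol Alpha's patients skew toward stage IV, which has a lower base rate.

No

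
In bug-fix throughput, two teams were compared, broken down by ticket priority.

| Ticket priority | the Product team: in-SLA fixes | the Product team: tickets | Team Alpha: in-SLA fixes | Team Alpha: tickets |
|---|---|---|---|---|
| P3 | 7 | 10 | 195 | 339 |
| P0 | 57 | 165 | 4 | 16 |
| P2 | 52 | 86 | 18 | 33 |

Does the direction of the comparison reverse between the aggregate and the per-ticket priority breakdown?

Yes

P3: the Product team 7/10 = 70.0%, Team Alpha 195/339 = 57.5% → the Product team
P0: the Product team 57/165 = 34.5%, Team Alpha 4/16 = 25.0% → the Product team
P2: the Product team 52/86 = 60.5%, Team Alpha 18/33 = 54.5% → the Product team
Overall: the Product team 116/261 = 44.4%, Team Alpha 217/388 = 55.9% → Team Alpha
The Product team wins each ticket group but Team Alpha wins overall — the comparison reverses. The Product team's tickets skew toward P0, which has a lower base rate.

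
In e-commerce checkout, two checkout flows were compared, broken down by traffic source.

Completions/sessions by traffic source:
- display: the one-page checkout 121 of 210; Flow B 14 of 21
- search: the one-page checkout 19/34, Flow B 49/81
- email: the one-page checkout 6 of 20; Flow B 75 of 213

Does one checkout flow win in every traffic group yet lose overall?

Display: the one-page checkout 121/210 = 57.6%, Flow B 14/21 = 66.7% → Flow B
Search: the one-page checkout 19/34 = 55.9%, Flow B 49/81 = 60.5% → Flow B
Email: the one-page checkout 6/20 = 30.0%, Flow B 75/213 = 35.2% → Flow B
Overall: the one-page checkout 146/264 = 55.3%, Flow B 138/315 = 43.8% → the one-page checkout
Flow B wins each traffic group but the one-page checkout wins overall — the comparison reverses. Flow B's sessions skew toward email, which has a lower base rate.

Yes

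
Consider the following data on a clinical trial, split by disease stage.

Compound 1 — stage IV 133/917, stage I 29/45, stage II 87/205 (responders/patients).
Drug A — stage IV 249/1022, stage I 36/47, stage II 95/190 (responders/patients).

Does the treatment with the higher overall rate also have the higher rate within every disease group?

Stage IV: Compound 1 133/917 = 14.5%, Drug A 249/1022 = 24.4% → Drug A
Stage I: Compound 1 29/45 = 64.4%, Drug A 36/47 = 76.6% → Drug A
Stage II: Compound 1 87/205 = 42.4%, Drug A 95/190 = 50.0% → Drug A
Overall: Compound 1 249/1167 = 21.3%, Drug A 380/1259 = 30.2% → Drug A
Drug A wins overall and in every disease group — no reversal.

Yes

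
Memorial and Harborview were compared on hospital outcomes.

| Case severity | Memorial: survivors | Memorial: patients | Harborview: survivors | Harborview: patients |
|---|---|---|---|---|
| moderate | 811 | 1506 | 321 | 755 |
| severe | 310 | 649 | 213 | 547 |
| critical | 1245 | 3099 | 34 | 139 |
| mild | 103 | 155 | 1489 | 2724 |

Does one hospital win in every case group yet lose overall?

Yes

Moderate: Memorial 811/1506 = 53.9%, Harborview 321/755 = 42.5% → Memorial
Severe: Memorial 310/649 = 47.8%, Harborview 213/547 = 38.9% → Memorial
Critical: Memorial 1245/3099 = 40.2%, Harborview 34/139 = 24.5% → Memorial
Mild: Memorial 103/155 = 66.5%, Harborview 1489/2724 = 54.7% → Memorial
Overall: Memorial 2469/5409 = 45.6%, Harborview 2057/4165 = 49.4% → Harborview
Memorial wins each case group but Harborview wins overall — the comparison reverses. Memorial's patients skew toward critical, which has a lower base rate.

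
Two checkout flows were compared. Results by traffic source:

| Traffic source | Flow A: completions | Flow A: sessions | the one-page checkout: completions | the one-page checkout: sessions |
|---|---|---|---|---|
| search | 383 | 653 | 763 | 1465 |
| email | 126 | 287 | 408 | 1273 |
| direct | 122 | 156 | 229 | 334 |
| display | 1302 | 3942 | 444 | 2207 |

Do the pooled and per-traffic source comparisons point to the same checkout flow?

Yes

Search: Flow A 383/653 = 58.7%, the one-page checkout 763/1465 = 52.1% → Flow A
Email: Flow A 126/287 = 43.9%, the one-page checkout 408/1273 = 32.1% → Flow A
Direct: Flow A 122/156 = 78.2%, the one-page checkout 229/334 = 68.6% → Flow A
Display: Flow A 1302/3942 = 33.0%, the one-page checkout 444/2207 = 20.1% → Flow A
Overall: Flow A 1933/5038 = 38.4%, the one-page checkout 1844/5279 = 34.9% → Flow A
Flow A wins overall and in every traffic group — no reversal.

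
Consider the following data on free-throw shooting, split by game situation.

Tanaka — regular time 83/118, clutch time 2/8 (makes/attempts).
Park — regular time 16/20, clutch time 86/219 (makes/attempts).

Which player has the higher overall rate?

Tanaka

Regular time: Tanaka 83/118 = 70.3%, Park 16/20 = 80.0% → Park
Clutch time: Tanaka 2/8 = 25.0%, Park 86/219 = 39.3% → Park
Overall: Tanaka 85/126 = 67.5%, Park 102/239 = 42.7% → Tanaka
(Park wins every game group but Tanaka wins overall — Park's attempts skew toward the low-rate clutch time group.)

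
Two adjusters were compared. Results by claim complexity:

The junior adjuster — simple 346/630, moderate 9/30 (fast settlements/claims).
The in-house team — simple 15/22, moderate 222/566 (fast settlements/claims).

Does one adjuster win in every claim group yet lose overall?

Yes

Simple: the junior adjuster 346/630 = 54.9%, the in-house team 15/22 = 68.2% → the in-house team
Moderate: the junior adjuster 9/30 = 30.0%, the in-house team 222/566 = 39.2% → the in-house team
Overall: the junior adjuster 355/660 = 53.8%, the in-house team 237/588 = 40.3% → the junior adjuster
The in-house team wins each claim group but the junior adjuster wins overall — the comparison reverses. The in-house team's claims skew toward moderate, which has a lower base rate.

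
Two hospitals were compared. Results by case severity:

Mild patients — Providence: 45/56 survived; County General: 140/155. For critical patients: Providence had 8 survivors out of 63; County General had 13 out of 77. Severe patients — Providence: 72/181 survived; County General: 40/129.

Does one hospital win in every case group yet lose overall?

Mild: Providence 45/56 = 80.4%, County General 140/155 = 90.3% → County General
Critical: Providence 8/63 = 12.7%, County General 13/77 = 16.9% → County General
Severe: Providence 72/181 = 39.8%, County General 40/129 = 31.0% → Providence
Overall: Providence 125/300 = 41.7%, County General 193/361 = 53.5% → County General
Neither sweeps: Providence wins 1 of 3 groups, County General wins 2. County General wins overall but not every group — no Simpson reversal.

No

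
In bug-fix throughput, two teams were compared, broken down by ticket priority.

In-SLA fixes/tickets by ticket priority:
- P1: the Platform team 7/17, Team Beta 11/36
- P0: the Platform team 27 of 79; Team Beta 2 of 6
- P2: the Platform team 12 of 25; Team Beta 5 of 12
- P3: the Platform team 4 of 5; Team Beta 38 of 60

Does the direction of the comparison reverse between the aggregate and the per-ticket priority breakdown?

Yes

P1: the Platform team 7/17 = 41.2%, Team Beta 11/36 = 30.6% → the Platform team
P0: the Platform team 27/79 = 34.2%, Team Beta 2/6 = 33.3% → the Platform team
P2: the Platform team 12/25 = 48.0%, Team Beta 5/12 = 41.7% → the Platform team
P3: the Platform team 4/5 = 80.0%, Team Beta 38/60 = 63.3% → the Platform team
Overall: the Platform team 50/126 = 39.7%, Team Beta 56/114 = 49.1% → Team Beta
The Platform team wins each ticket group but Team Beta wins overall — the comparison reverses. The Platform team's tickets skew toward P0, which has a lower base rate.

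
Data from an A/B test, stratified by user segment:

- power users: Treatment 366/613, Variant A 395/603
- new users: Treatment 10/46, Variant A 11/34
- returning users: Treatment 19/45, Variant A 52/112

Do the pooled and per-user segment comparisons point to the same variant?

Power users: Treatment 366/613 = 59.7%, Variant A 395/603 = 65.5% → Variant A
New users: Treatment 10/46 = 21.7%, Variant A 11/34 = 32.4% → Variant A
Returning users: Treatment 19/45 = 42.2%, Variant A 52/112 = 46.4% → Variant A
Overall: Treatment 395/704 = 56.1%, Variant A 458/749 = 61.1% → Variant A
Variant A wins overall and in every user group — no reversal.

Yes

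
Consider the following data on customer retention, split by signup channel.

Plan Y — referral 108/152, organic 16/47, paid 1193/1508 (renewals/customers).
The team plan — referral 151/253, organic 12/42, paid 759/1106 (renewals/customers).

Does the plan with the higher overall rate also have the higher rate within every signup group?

Yes

Referral: Plan Y 108/152 = 71.1%, the team plan 151/253 = 59.7% → Plan Y
Organic: Plan Y 16/47 = 34.0%, the team plan 12/42 = 28.6% → Plan Y
Paid: Plan Y 1193/1508 = 79.1%, the team plan 759/1106 = 68.6% → Plan Y
Overall: Plan Y 1317/1707 = 77.2%, the team plan 922/1401 = 65.8% → Plan Y
Plan Y wins overall and in every signup group — no reversal.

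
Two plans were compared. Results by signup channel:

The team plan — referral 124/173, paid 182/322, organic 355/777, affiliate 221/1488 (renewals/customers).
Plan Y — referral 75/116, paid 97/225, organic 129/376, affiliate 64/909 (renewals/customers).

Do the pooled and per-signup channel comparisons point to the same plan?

Referral: the team plan 124/173 = 71.7%, Plan Y 75/116 = 64.7% → the team plan
Paid: the team plan 182/322 = 56.5%, Plan Y 97/225 = 43.1% → the team plan
Organic: the team plan 355/777 = 45.7%, Plan Y 129/376 = 34.3% → the team plan
Affiliate: the team plan 221/1488 = 14.9%, Plan Y 64/909 = 7.0% → the team plan
Overall: the team plan 882/2760 = 32.0%, Plan Y 365/1626 = 22.4% → the team plan
The team plan wins overall and in every signup group — no reversal.

Yes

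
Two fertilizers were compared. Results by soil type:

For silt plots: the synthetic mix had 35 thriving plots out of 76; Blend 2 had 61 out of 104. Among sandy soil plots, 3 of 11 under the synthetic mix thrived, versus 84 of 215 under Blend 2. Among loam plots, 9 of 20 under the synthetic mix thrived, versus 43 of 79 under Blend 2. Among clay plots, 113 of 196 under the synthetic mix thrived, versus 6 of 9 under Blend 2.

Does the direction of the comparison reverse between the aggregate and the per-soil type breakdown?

Silt: the synthetic mix 35/76 = 46.1%, Blend 2 61/104 = 58.7% → Blend 2
Sandy soil: the synthetic mix 3/11 = 27.3%, Blend 2 84/215 = 39.1% → Blend 2
Loam: the synthetic mix 9/20 = 45.0%, Blend 2 43/79 = 54.4% → Blend 2
Clay: the synthetic mix 113/196 = 57.7%, Blend 2 6/9 = 66.7% → Blend 2
Overall: the synthetic mix 160/303 = 52.8%, Blend 2 194/407 = 47.7% → the synthetic mix
Blend 2 wins each soil group but the synthetic mix wins overall — the comparison reverses. Blend 2's plots skew toward sandy soil, which has a lower base rate.

Yes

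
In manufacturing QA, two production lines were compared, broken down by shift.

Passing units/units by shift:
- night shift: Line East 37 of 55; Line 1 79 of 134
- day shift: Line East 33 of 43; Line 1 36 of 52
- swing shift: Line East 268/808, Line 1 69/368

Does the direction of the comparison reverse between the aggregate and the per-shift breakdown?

Night shift: Line East 37/55 = 67.3%, Line 1 79/134 = 59.0% → Line East
Day shift: Line East 33/43 = 76.7%, Line 1 36/52 = 69.2% → Line East
Swing shift: Line East 268/808 = 33.2%, Line 1 69/368 = 18.8% → Line East
Overall: Line East 338/906 = 37.3%, Line 1 184/554 = 33.2% → Line East
Line East wins overall and in every shift group — no reversal.

No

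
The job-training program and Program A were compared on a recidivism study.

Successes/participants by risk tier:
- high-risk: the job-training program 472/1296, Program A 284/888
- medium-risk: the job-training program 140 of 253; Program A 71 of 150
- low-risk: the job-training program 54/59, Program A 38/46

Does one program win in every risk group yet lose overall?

High-risk: the job-training program 472/1296 = 36.4%, Program A 284/888 = 32.0% → the job-training program
Medium-risk: the job-training program 140/253 = 55.3%, Program A 71/150 = 47.3% → the job-training program
Low-risk: the job-training program 54/59 = 91.5%, Program A 38/46 = 82.6% → the job-training program
Overall: the job-training program 666/1608 = 41.4%, Program A 393/1084 = 36.3% → the job-training program
The job-training program wins overall and in every risk group — no reversal.

No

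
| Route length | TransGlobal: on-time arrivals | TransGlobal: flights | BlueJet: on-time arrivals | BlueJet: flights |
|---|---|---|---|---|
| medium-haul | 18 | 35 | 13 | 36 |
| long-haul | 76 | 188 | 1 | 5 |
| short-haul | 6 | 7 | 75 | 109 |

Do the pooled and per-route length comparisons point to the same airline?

No

Medium-haul: TransGlobal 18/35 = 51.4%, BlueJet 13/36 = 36.1% → TransGlobal
Long-haul: TransGlobal 76/188 = 40.4%, BlueJet 1/5 = 20.0% → TransGlobal
Short-haul: TransGlobal 6/7 = 85.7%, BlueJet 75/109 = 68.8% → TransGlobal
Overall: TransGlobal 100/230 = 43.5%, BlueJet 89/150 = 59.3% → BlueJet
TransGlobal wins each route group but BlueJet wins overall — the comparison reverses. TransGlobal's flights skew toward long-haul, which has a lower base rate.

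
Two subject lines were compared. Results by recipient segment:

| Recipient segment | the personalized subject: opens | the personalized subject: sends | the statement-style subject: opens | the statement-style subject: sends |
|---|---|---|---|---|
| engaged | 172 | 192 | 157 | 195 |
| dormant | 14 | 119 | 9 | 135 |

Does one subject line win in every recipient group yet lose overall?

No

Engaged: the personalized subject 172/192 = 89.6%, the statement-style subject 157/195 = 80.5% → the personalized subject
Dormant: the personalized subject 14/119 = 11.8%, the statement-style subject 9/135 = 6.7% → the personalized subject
Overall: the personalized subject 186/311 = 59.8%, the statement-style subject 166/330 = 50.3% → the personalized subject
The personalized subject wins overall and in every recipient group — no reversal.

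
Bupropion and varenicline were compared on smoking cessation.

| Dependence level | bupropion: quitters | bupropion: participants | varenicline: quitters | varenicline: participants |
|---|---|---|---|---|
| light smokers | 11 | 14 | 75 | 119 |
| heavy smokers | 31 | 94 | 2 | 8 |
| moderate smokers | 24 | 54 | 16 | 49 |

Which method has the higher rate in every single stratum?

bupropion

Light smokers: bupropion 11/14 = 78.6%, varenicline 75/119 = 63.0% → bupropion
Heavy smokers: bupropion 31/94 = 33.0%, varenicline 2/8 = 25.0% → bupropion
Moderate smokers: bupropion 24/54 = 44.4%, varenicline 16/49 = 32.7% → bupropion
Bupropion has the higher rate in all 3 groups.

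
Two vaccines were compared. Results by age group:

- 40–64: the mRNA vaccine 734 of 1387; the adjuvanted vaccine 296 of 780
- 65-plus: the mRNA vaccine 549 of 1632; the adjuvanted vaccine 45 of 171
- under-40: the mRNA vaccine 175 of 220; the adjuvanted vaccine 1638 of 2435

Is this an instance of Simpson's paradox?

Yes

40–64: the mRNA vaccine 734/1387 = 52.9%, the adjuvanted vaccine 296/780 = 37.9% → the mRNA vaccine
65-plus: the mRNA vaccine 549/1632 = 33.6%, the adjuvanted vaccine 45/171 = 26.3% → the mRNA vaccine
Under-40: the mRNA vaccine 175/220 = 79.5%, the adjuvanted vaccine 1638/2435 = 67.3% → the mRNA vaccine
Overall: the mRNA vaccine 1458/3239 = 45.0%, the adjuvanted vaccine 1979/3386 = 58.4% → the adjuvanted vaccine
The mRNA vaccine wins each age group but the adjuvanted vaccine wins overall — the comparison reverses. The mRNA vaccine's recipients skew toward 65-plus, which has a lower base rate.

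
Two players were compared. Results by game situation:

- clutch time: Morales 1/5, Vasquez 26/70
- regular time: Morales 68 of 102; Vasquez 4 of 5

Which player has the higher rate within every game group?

Clutch time: Morales 1/5 = 20.0%, Vasquez 26/70 = 37.1% → Vasquez
Regular time: Morales 68/102 = 66.7%, Vasquez 4/5 = 80.0% → Vasquez
Vasquez has the higher rate in both groups.

Vasquez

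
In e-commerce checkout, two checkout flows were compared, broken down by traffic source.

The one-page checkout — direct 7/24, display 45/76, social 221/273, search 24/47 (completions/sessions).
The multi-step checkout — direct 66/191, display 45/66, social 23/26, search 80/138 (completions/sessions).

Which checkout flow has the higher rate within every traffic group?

the multi-step checkout

Direct: the one-page checkout 7/24 = 29.2%, the multi-step checkout 66/191 = 34.6% → the multi-step checkout
Display: the one-page checkout 45/76 = 59.2%, the multi-step checkout 45/66 = 68.2% → the multi-step checkout
Social: the one-page checkout 221/273 = 81.0%, the multi-step checkout 23/26 = 88.5% → the multi-step checkout
Search: the one-page checkout 24/47 = 51.1%, the multi-step checkout 80/138 = 58.0% → the multi-step checkout
The multi-step checkout has the higher rate in all 4 groups.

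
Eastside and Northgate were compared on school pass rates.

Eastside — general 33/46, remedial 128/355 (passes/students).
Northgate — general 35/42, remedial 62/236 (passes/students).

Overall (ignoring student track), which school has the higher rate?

Eastside

General: Eastside 33/46 = 71.7%, Northgate 35/42 = 83.3% → Northgate
Remedial: Eastside 128/355 = 36.1%, Northgate 62/236 = 26.3% → Eastside
Overall: Eastside 161/401 = 40.1%, Northgate 97/278 = 34.9% → Eastside
(Neither sweeps every student group, but Eastside has the higher pooled rate.)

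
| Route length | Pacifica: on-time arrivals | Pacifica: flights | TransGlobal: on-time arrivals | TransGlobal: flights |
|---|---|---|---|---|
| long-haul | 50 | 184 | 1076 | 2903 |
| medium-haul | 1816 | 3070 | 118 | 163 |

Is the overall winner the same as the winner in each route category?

Long-haul: Pacifica 50/184 = 27.2%, TransGlobal 1076/2903 = 37.1% → TransGlobal
Medium-haul: Pacifica 1816/3070 = 59.2%, TransGlobal 118/163 = 72.4% → TransGlobal
Overall: Pacifica 1866/3254 = 57.3%, TransGlobal 1194/3066 = 38.9% → Pacifica
TransGlobal wins each route group but Pacifica wins overall — the comparison reverses. TransGlobal's flights skew toward long-haul, which has a lower base rate.

No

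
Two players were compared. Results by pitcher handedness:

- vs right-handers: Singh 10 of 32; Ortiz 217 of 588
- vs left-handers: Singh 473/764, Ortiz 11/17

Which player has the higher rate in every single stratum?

Ortiz

Vs right-handers: Singh 10/32 = 31.2%, Ortiz 217/588 = 36.9% → Ortiz
Vs left-handers: Singh 473/764 = 61.9%, Ortiz 11/17 = 64.7% → Ortiz
Ortiz has the higher rate in both groups.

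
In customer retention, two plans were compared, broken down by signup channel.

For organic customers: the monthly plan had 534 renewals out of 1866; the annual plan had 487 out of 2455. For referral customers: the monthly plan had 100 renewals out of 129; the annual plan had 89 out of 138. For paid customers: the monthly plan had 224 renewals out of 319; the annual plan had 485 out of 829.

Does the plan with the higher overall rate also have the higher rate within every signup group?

Yes

Organic: the monthly plan 534/1866 = 28.6%, the annual plan 487/2455 = 19.8% → the monthly plan
Referral: the monthly plan 100/129 = 77.5%, the annual plan 89/138 = 64.5% → the monthly plan
Paid: the monthly plan 224/319 = 70.2%, the annual plan 485/829 = 58.5% → the monthly plan
Overall: the monthly plan 858/2314 = 37.1%, the annual plan 1061/3422 = 31.0% → the monthly plan
The monthly plan wins overall and in every signup group — no reversal.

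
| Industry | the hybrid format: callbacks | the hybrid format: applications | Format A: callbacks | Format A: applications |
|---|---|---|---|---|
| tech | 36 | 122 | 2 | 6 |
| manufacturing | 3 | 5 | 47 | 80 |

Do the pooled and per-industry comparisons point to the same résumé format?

No

Tech: the hybrid format 36/122 = 29.5%, Format A 2/6 = 33.3% → Format A
Manufacturing: the hybrid format 3/5 = 60.0%, Format A 47/80 = 58.8% → the hybrid format
Overall: the hybrid format 39/127 = 30.7%, Format A 49/86 = 57.0% → Format A
Neither sweeps: the hybrid format wins 1 of 2 groups, Format A wins 1. Format A wins overall but not every group — no Simpson reversal.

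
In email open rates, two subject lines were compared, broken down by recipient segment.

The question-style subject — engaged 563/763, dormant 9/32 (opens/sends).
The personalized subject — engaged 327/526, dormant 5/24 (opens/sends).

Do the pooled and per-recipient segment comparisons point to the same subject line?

Engaged: the question-style subject 563/763 = 73.8%, the personalized subject 327/526 = 62.2% → the question-style subject
Dormant: the question-style subject 9/32 = 28.1%, the personalized subject 5/24 = 20.8% → the question-style subject
Overall: the question-style subject 572/795 = 71.9%, the personalized subject 332/550 = 60.4% → the question-style subject
The question-style subject wins overall and in every recipient group — no reversal.

Yes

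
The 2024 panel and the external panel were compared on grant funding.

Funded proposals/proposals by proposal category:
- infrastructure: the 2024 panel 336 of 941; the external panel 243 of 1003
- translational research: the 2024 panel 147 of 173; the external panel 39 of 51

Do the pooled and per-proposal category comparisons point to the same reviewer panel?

Yes

Infrastructure: the 2024 panel 336/941 = 35.7%, the external panel 243/1003 = 24.2% → the 2024 panel
Translational research: the 2024 panel 147/173 = 85.0%, the external panel 39/51 = 76.5% → the 2024 panel
Overall: the 2024 panel 483/1114 = 43.4%, the external panel 282/1054 = 26.8% → the 2024 panel
The 2024 panel wins overall and in every proposal group — no reversal.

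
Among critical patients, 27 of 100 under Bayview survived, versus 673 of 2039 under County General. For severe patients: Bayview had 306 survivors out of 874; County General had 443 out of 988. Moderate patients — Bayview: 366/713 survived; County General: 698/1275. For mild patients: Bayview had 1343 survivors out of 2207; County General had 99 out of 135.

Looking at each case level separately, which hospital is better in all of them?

County General

Critical: Bayview 27/100 = 27.0%, County General 673/2039 = 33.0% → County General
Severe: Bayview 306/874 = 35.0%, County General 443/988 = 44.8% → County General
Moderate: Bayview 366/713 = 51.3%, County General 698/1275 = 54.7% → County General
Mild: Bayview 1343/2207 = 60.9%, County General 99/135 = 73.3% → County General
County General has the higher rate in all 4 groups.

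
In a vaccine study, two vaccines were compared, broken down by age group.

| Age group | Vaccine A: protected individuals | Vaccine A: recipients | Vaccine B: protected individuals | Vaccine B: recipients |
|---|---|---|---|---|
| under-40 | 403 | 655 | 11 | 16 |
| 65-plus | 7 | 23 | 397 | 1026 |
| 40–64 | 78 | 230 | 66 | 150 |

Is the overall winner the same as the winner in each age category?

No

Under-40: Vaccine A 403/655 = 61.5%, Vaccine B 11/16 = 68.8% → Vaccine B
65-plus: Vaccine A 7/23 = 30.4%, Vaccine B 397/1026 = 38.7% → Vaccine B
40–64: Vaccine A 78/230 = 33.9%, Vaccine B 66/150 = 44.0% → Vaccine B
Overall: Vaccine A 488/908 = 53.7%, Vaccine B 474/1192 = 39.8% → Vaccine A
Vaccine B wins each age group but Vaccine A wins overall — the comparison reverses. Vaccine B's recipients skew toward 65-plus, which has a lower base rate.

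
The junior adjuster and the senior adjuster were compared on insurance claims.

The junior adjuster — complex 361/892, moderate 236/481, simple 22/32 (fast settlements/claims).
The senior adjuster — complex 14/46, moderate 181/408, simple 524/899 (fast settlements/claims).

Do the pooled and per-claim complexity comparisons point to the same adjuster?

Complex: the junior adjuster 361/892 = 40.5%, the senior adjuster 14/46 = 30.4% → the junior adjuster
Moderate: the junior adjuster 236/481 = 49.1%, the senior adjuster 181/408 = 44.4% → the junior adjuster
Simple: the junior adjuster 22/32 = 68.8%, the senior adjuster 524/899 = 58.3% → the junior adjuster
Overall: the junior adjuster 619/1405 = 44.1%, the senior adjuster 719/1353 = 53.1% → the senior adjuster
The junior adjuster wins each claim group but the senior adjuster wins overall — the comparison reverses. The junior adjuster's claims skew toward complex, which has a lower base rate.

No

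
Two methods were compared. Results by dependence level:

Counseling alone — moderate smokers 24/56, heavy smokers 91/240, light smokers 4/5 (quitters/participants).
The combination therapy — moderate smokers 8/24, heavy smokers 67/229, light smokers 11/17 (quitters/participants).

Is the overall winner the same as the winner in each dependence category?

Moderate smokers: counseling alone 24/56 = 42.9%, the combination therapy 8/24 = 33.3% → counseling alone
Heavy smokers: counseling alone 91/240 = 37.9%, the combination therapy 67/229 = 29.3% → counseling alone
Light smokers: counseling alone 4/5 = 80.0%, the combination therapy 11/17 = 64.7% → counseling alone
Overall: counseling alone 119/301 = 39.5%, the combination therapy 86/270 = 31.9% → counseling alone
Counseling alone wins overall and in every dependence group — no reversal.

Yes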